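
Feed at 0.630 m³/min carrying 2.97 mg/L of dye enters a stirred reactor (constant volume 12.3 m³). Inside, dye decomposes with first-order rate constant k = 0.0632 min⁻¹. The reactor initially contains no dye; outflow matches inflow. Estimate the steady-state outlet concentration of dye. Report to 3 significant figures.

1.33 mg/L

Accumulation = in − out − consumed: V dC/dt = Q C_in − Q C − k V C.
At steady state: 0 = Q C_in − (Q + kV) C_ss, so C_ss = Q C_in/(Q + kV).
C_ss = 0.630·2.97/(0.630 + 0.0632·12.3) = 1.8711/1.4074 = 1.3295 mg/L.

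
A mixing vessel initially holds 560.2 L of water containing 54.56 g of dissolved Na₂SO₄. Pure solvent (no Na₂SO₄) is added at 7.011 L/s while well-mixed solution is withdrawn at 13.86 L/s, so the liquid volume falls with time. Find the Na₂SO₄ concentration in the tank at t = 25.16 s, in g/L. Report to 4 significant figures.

Let m(t) be the amount of Na₂SO₄. Volume: V(t) = V₀ + (Q_in − Q_out) t = 560.2 − 6.84900 t; V(25.16) = 387.879 L.
Solute balance: dm/dt = 0 − Q_out C = −Q_out m/V(t).
dm/m = −Q_out dt/(V₀ − 6.84900 t); integrating gives ln(m/m₀) = −(Q_out/(Q_in−Q_out)) ln(V/V₀).
m = m₀ (V₀/V)^(Q_out/(Q_in−Q_out)) = 54.56 × (560.2/387.879)^(-2.02365) = 25.9301 g.
C = m/V = 25.9301/387.879 = 0.0668511 g/L.

0.06685 g/L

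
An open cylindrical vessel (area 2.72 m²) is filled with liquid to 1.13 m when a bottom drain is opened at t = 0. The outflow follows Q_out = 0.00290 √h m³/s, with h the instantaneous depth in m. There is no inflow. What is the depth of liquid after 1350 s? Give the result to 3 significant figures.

With no inflow, A dh/dt = −0.00290 √h.
∫ h^(−1/2) dh = −(0.00290/A) ∫ dt, giving 2√h = 2√h₀ − (0.00290/A) t.
√h = √1.13 − 0.00290·1350/(2·2.72) = 1.0630 − 0.71967 = 0.34335.
h = 0.34335² = 0.11789 m.

0.118 m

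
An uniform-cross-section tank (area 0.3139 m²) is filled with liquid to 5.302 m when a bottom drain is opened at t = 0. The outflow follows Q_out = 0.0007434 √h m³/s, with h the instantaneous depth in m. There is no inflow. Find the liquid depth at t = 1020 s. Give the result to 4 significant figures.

1.199 m

With no inflow, A dh/dt = −0.0007434 √h.
This is separable: 2 d(√h)/dt = −0.0007434/A, so √h = √h₀ − (0.0007434/(2A)) t.
√h = √5.302 − 0.0007434·1020/(2·0.3139) = 2.30261 − 1.20782 = 1.09479.
h = 1.09479² = 1.19856 m.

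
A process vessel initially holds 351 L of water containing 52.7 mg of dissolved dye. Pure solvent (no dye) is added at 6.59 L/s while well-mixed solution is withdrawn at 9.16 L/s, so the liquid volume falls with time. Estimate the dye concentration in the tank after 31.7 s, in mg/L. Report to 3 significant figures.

Total volume: dV/dt = Q_in − Q_out = -2.5700 L/s, so V(t) = 351 − 2.5700 t and V(31.7) = 269.53 L.
No dye enters, so dm/dt = −Q_out · (m/V).
Separate: dm/m = −Q_out dt/V(t) ⇒ ln(m/m₀) = −(Q_out/(Q_in−Q_out)) ln(V/V₀).
m = m₀ (V₀/V)^(Q_out/(Q_in−Q_out)) = 52.7 × (351/269.53)^(-3.5642) = 20.559 mg.
C = m/V = 20.559/269.53 = 0.076277 mg/L.

0.0763 mg/L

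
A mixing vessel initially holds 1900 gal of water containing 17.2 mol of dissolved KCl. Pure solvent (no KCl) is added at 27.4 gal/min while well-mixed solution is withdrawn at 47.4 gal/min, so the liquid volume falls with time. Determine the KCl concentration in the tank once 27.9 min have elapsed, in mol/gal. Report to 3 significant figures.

Let m(t) be the amount of KCl. Volume: V(t) = V₀ + (Q_in − Q_out) t = 1900 − 20.000 t; V(27.9) = 1342.0 gal.
Species balance (pure solvent in): dm/dt = −Q_out · m/V(t).
dm/m = −Q_out dt/(V₀ − 20.000 t); integrating gives ln(m/m₀) = −(Q_out/(Q_in−Q_out)) ln(V/V₀).
m = m₀ (V₀/V)^(Q_out/(Q_in−Q_out)) = 17.2 × (1900/1342.0)^(-2.3700) = 7.5449 mol.
C = m/V = 7.5449/1342.0 = 0.0056222 mol/gal.

0.00562 mol/gal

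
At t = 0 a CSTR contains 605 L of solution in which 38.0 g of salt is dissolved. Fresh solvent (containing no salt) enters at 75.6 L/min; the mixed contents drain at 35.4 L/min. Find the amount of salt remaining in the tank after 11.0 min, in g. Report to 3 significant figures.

23.4 g

Let m(t) be the amount of salt. Volume: V(t) = V₀ + (Q_in − Q_out) t = 605 + 40.200 t; V(11.0) = 1047.2 L.
Species balance (pure solvent in): dm/dt = −Q_out · m/V(t).
dm/m = −Q_out dt/(V₀ + 40.200 t); integrating gives ln(m/m₀) = −(Q_out/(Q_in−Q_out)) ln(V/V₀).
m = m₀ (V₀/V)^(Q_out/(Q_in−Q_out)) = 38.0 × (605/1047.2)^(0.88060) = 23.440 g.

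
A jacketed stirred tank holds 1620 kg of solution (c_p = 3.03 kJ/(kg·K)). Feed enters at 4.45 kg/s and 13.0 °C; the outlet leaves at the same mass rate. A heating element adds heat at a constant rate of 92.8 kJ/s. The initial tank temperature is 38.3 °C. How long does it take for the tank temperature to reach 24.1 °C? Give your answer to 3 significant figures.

M c_p dT/dt = ṁ c_p (T_in − T) + Q̇.
τ = M/ṁ = 364.04 s; T_ss = T_in + Q̇/(ṁ c_p) = 19.882 °C.
T(t) = T_ss + (T₀ − T_ss) e^(−t/τ). Set T = 24.1:
e^(−t/τ) = (24.1 − 19.882)/(38.3 − 19.882) = 0.22899
t = −364.04 · ln(0.22899) = 536.62 s.

537 s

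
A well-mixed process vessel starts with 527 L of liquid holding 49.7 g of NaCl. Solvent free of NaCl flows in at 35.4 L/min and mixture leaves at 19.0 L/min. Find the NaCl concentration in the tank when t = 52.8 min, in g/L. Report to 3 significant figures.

Total volume: dV/dt = Q_in − Q_out = 16.400 L/min, so V(t) = 527 + 16.400 t and V(52.8) = 1392.9 L.
Solute balance: dm/dt = 0 − Q_out C = −Q_out m/V(t).
dm/m = −Q_out dt/(V₀ + 16.400 t); integrating gives ln(m/m₀) = −(Q_out/(Q_in−Q_out)) ln(V/V₀).
m = m₀ (V₀/V)^(Q_out/(Q_in−Q_out)) = 49.7 × (527/1392.9)^(1.1585) = 16.118 g.
C = m/V = 16.118/1392.9 = 0.011572 g/L.

0.0116 g/L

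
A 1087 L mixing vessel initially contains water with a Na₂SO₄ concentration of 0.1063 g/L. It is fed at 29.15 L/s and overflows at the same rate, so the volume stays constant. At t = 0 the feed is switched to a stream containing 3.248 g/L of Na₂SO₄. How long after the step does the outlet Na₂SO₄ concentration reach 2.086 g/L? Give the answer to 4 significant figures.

37.09 s

Species balance: V dC/dt = Q(C_in − C) ⇒ τ = V/Q = 37.2899 s.
C(t) = C_in + (C₀ − C_in) e^(−t/τ). Set C = 2.086 and solve for t:
e^(−t/τ) = (C − C_in)/(C₀ − C_in) = (2.086 − 3.248)/(0.1063 − 3.248) = 0.369863
t = −τ ln(…) = 37.2899 × 0.994621 = 37.0893 s.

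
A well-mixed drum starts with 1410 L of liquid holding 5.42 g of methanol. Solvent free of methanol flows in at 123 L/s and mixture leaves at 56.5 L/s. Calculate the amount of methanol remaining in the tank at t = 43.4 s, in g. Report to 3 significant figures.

Let m(t) be the amount of methanol. Volume: V(t) = V₀ + (Q_in − Q_out) t = 1410 + 66.500 t; V(43.4) = 4296.1 L.
Solute balance: dm/dt = 0 − Q_out C = −Q_out m/V(t).
Separate: dm/m = −Q_out dt/V(t) ⇒ ln(m/m₀) = −(Q_out/(Q_in−Q_out)) ln(V/V₀).
m = m₀ (V₀/V)^(Q_out/(Q_in−Q_out)) = 5.42 × (1410/4296.1)^(0.84962) = 2.1033 g.

2.10 g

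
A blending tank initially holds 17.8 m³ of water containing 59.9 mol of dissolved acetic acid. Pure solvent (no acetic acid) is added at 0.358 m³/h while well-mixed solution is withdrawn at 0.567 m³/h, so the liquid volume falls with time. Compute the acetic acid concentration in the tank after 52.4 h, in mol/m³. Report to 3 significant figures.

0.655 mol/m³

Total volume: dV/dt = Q_in − Q_out = -0.20900 m³/h, so V(t) = 17.8 − 0.20900 t and V(52.4) = 6.8484 m³.
No acetic acid enters, so dm/dt = −Q_out · (m/V).
dm/m = −Q_out dt/(V₀ − 0.20900 t); integrating gives ln(m/m₀) = −(Q_out/(Q_in−Q_out)) ln(V/V₀).
m = m₀ (V₀/V)^(Q_out/(Q_in−Q_out)) = 59.9 × (17.8/6.8484)^(-2.7129) = 4.4877 mol.
C = m/V = 4.4877/6.8484 = 0.65529 mol/m³.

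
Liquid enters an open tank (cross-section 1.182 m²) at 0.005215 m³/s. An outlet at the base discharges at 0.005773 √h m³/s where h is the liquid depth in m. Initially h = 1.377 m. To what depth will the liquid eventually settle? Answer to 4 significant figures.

A dh/dt = Q_in − 0.005773 √h. Steady state requires inflow = outflow:
Q_in = 0.005773 √h_ss ⇒ √h_ss = 0.005215/0.005773 = 0.903343.
h_ss = 0.903343² = 0.816029 m. (Since h₀ = 1.377 m > h_ss, the level will fall toward this value.)

0.8160 m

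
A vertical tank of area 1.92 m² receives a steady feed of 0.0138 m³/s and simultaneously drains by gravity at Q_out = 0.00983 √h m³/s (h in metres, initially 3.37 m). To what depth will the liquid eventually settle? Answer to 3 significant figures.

1.97 m

Volume balance on the tank: A dh/dt = Q_in − 0.00983 √h. At steady state dh/dt = 0:
Q_in = 0.00983 √h_ss ⇒ √h_ss = 0.0138/0.00983 = 1.4039.
h_ss = 1.4039² = 1.9708 m. (Since h₀ = 3.37 m > h_ss, the level will fall toward this value.)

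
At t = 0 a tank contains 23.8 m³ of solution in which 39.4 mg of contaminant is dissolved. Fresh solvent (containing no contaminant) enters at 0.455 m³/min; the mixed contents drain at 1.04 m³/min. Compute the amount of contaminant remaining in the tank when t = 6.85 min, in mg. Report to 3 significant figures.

28.4 mg

Let m(t) be the amount of contaminant. Volume: V(t) = V₀ + (Q_in − Q_out) t = 23.8 − 0.58500 t; V(6.85) = 19.793 m³.
Solute balance: dm/dt = 0 − Q_out C = −Q_out m/V(t).
Separate: dm/m = −Q_out dt/V(t) ⇒ ln(m/m₀) = −(Q_out/(Q_in−Q_out)) ln(V/V₀).
m = m₀ (V₀/V)^(Q_out/(Q_in−Q_out)) = 39.4 × (23.8/19.793)^(-1.7778) = 28.389 mg.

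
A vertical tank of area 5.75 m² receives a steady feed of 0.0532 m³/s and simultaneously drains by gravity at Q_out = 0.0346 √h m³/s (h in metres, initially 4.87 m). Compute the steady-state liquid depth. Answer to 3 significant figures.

2.36 m

A dh/dt = Q_in − 0.0346 √h. Steady state requires inflow = outflow:
Q_in = 0.0346 √h_ss ⇒ √h_ss = 0.0532/0.0346 = 1.5376.
h_ss = 1.5376² = 2.3641 m. (Since h₀ = 4.87 m > h_ss, the level will fall toward this value.)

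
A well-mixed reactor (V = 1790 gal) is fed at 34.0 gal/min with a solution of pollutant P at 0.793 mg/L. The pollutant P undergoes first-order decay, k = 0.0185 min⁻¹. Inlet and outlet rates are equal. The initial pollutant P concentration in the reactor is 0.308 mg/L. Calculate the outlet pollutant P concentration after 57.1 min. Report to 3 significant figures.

0.391 mg/L

Species balance: V dC/dt = Q C_in − Q C − k V C.
dC/dt = (Q/V) C_in − (Q/V + k) C; effective rate a = Q/V + k = 0.018994 + 0.0185 = 0.037494 min⁻¹.
C_ss = Q C_in/(Q + kV) = 0.40173 mg/L; C(t) = C_ss + (C₀ − C_ss) e^(−a t).
C(57.1) = 0.40173 + (-0.093728)·e^(−0.037494·57.1) = 0.40173 + (-0.093728)·0.11755 = 0.39071 mg/L.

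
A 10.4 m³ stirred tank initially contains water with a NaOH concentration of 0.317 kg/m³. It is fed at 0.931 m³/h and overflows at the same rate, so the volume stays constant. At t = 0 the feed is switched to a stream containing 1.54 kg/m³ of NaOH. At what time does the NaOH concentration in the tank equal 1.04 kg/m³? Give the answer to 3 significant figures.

9.99 h

Accumulation = in − out for the solute gives V dC/dt = Q(C_in − C), so τ = V/Q = 11.171 h.
C(t) = C_in + (C₀ − C_in) e^(−t/τ). Set C = 1.04 and solve for t:
e^(−t/τ) = (C − C_in)/(C₀ − C_in) = (1.04 − 1.54)/(0.317 − 1.54) = 0.40883
t = −τ ln(…) = 11.171 × 0.89445 = 9.9918 h.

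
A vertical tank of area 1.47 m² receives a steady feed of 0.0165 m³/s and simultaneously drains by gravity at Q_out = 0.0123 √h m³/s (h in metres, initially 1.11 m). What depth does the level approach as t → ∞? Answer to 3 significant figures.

1.80 m

Level balance: A dh/dt = 0.0165 − 0.0123 √h. Setting dh/dt = 0:
Q_in = 0.0123 √h_ss ⇒ √h_ss = 0.0165/0.0123 = 1.3415.
h_ss = 1.3415² = 1.7995 m. (Since h₀ = 1.11 m < h_ss, the level will rise toward this value.)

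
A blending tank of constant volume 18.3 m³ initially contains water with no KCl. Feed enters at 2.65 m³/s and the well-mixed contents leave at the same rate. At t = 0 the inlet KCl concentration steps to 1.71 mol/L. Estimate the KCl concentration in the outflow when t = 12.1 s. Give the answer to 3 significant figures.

Species balance on the tank: V dC/dt = Q(C_in − C).
Time constant τ = V/Q = 18.3/2.65 = 6.9057 s.
C approaches C_in exponentially: C(t) = C_in + (C₀ − C_in) e^(−t/τ).
C(12.1) = 1.71 + (0 − 1.71)·e^(−12.1/6.9057) = 1.71 + (-1.7100)·0.17339 = 1.4135 mol/L.

1.41 mol/L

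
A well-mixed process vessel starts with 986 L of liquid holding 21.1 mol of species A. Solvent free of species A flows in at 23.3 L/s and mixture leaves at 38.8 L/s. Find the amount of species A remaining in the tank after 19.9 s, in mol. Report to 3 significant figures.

Let m(t) be the amount of species A. Volume: V(t) = V₀ + (Q_in − Q_out) t = 986 − 15.500 t; V(19.9) = 677.55 L.
No species A enters, so dm/dt = −Q_out · (m/V).
dm/m = −Q_out dt/(V₀ − 15.500 t); integrating gives ln(m/m₀) = −(Q_out/(Q_in−Q_out)) ln(V/V₀).
m = m₀ (V₀/V)^(Q_out/(Q_in−Q_out)) = 21.1 × (986/677.55)^(-2.5032) = 8.2493 mol.

8.25 mol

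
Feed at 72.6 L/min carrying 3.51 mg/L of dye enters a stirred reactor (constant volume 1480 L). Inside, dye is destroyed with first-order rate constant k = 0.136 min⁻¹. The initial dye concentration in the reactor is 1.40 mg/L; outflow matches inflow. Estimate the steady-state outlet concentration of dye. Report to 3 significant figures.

0.930 mg/L

Species balance: V dC/dt = Q C_in − Q C − k V C.
Steady state (dC/dt = 0): C_ss = Q C_in/(Q + kV) = C_in/(1 + kV/Q).
C_ss = 72.6·3.51/(72.6 + 0.136·1480) = 254.83/273.88 = 0.93043 mg/L.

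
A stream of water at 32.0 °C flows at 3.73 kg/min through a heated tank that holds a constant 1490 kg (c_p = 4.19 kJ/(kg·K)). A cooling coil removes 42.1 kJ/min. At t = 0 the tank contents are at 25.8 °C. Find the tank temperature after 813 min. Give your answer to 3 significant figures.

First-law balance (no shaft work): M c_p dT/dt = ṁ c_p (T_in − T) − 42.1.
τ = M/ṁ = 399.46 min; T_ss = T_in − Q̇/(ṁ c_p) = 32.0 − 42.1/(3.73·4.19) = 29.306 °C.
Integrating: T(t) = T_ss + (T₀ − T_ss) e^(−t/τ).
T(813) = 29.306 + (-3.5062)·e^(−813/399.46) = 29.306 + (-3.5062)·0.13065 = 28.848 °C.

28.8 °C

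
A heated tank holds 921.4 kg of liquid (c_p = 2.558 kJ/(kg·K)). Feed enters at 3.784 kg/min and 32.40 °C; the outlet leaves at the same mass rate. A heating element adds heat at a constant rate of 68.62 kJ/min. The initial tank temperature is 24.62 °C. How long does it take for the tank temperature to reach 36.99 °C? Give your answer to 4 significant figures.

Unsteady energy balance on the tank contents: M c_p dT/dt = ṁ c_p (T_in − T) + 68.62.
τ = M/ṁ = 243.499 min; T_ss = T_in + Q̇/(ṁ c_p) = 39.4892 °C.
T(t) = T_ss + (T₀ − T_ss) e^(−t/τ). Set T = 36.99:
e^(−t/τ) = (36.99 − 39.4892)/(24.62 − 39.4892) = 0.168081
t = −243.499 · ln(0.168081) = 434.234 min.

434.2 min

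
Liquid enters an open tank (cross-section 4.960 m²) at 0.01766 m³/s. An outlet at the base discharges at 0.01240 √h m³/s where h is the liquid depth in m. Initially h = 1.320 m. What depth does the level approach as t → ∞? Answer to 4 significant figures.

2.028 m

Volume balance on the tank: A dh/dt = Q_in − 0.01240 √h. At steady state dh/dt = 0:
Q_in = 0.01240 √h_ss ⇒ √h_ss = 0.01766/0.01240 = 1.42419.
h_ss = 1.42419² = 2.02833 m. (Since h₀ = 1.320 m < h_ss, the level will rise toward this value.)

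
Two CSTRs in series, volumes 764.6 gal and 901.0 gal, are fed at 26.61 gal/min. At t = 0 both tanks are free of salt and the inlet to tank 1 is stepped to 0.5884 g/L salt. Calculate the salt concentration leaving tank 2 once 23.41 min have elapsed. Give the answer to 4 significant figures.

0.1020 g/L

Time constants: τᵢ = Vᵢ/Q for each well-mixed tank.
τ₁ = 764.6/26.61 = 28.7336 min; τ₂ = 901.0/26.61 = 33.8595 min.
Solving the cascade with C₁(0)=C₂(0)=0 gives C₂(t) = C_in[1 − (τ₁ e^(−t/τ₁) − τ₂ e^(−t/τ₂))/(τ₁ − τ₂)].
At t = 23.41: e^(−t/τ₁) = 0.442760, e^(−t/τ₂) = 0.500881.
C₂ = 0.5884·[1 − (28.7336·0.442760 − 33.8595·0.500881)/(-5.12589)] = 0.5884·0.173322 = 0.101982 g/L.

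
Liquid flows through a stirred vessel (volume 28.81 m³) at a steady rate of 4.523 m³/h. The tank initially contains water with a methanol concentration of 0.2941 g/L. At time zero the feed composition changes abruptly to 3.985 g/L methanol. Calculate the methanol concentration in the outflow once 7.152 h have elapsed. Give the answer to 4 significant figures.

2.784 g/L

Accumulation = in − out for the solute gives V dC/dt = Q(C_in − C).
Rewrite as dC/dt + C/τ = C_in/τ, τ = V/Q = 6.36967 h.
Integrating: C(t) = C_in + (C₀ − C_in) e^(−t/τ).
C(7.152) = 3.985 + (0.2941 − 3.985)·e^(−7.152/6.36967) = 3.985 + (-3.69090)·0.325360 = 2.78413 g/L.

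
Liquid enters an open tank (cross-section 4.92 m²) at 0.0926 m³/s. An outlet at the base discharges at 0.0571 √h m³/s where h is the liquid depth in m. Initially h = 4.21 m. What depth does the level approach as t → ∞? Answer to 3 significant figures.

Unsteady balance on liquid volume: A dh/dt = Q_in − 0.0571 √h. At steady state dh/dt = 0:
Q_in = 0.0571 √h_ss ⇒ √h_ss = 0.0926/0.0571 = 1.6217.
h_ss = 1.6217² = 2.6300 m. (Since h₀ = 4.21 m > h_ss, the level will fall toward this value.)

2.63 m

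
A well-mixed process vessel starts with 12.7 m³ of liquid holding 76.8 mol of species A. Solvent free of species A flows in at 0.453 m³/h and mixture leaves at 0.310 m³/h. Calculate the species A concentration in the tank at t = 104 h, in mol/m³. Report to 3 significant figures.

0.519 mol/m³

Total volume: dV/dt = Q_in − Q_out = 0.14300 m³/h, so V(t) = 12.7 + 0.14300 t and V(104) = 27.572 m³.
Species balance (pure solvent in): dm/dt = −Q_out · m/V(t).
dm/m = −Q_out dt/(V₀ + 0.14300 t); integrating gives ln(m/m₀) = −(Q_out/(Q_in−Q_out)) ln(V/V₀).
m = m₀ (V₀/V)^(Q_out/(Q_in−Q_out)) = 76.8 × (12.7/27.572)^(2.1678) = 14.306 mol.
C = m/V = 14.306/27.572 = 0.51887 mol/m³.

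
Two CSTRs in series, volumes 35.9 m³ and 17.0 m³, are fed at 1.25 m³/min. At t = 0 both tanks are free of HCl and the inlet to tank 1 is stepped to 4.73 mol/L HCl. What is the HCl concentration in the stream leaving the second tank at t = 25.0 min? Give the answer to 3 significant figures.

1.64 mol/L

Each tank obeys Vᵢ dCᵢ/dt = Q(Cᵢ₋₁ − Cᵢ), so τᵢ = Vᵢ/Q.
τ₁ = 35.9/1.25 = 28.720 min; τ₂ = 17.0/1.25 = 13.600 min.
Solving the cascade with C₁(0)=C₂(0)=0 gives C₂(t) = C_in[1 − (τ₁ e^(−t/τ₁) − τ₂ e^(−t/τ₂))/(τ₁ − τ₂)].
At t = 25.0: e^(−t/τ₁) = 0.41875, e^(−t/τ₂) = 0.15910.
C₂ = 4.73·[1 − (28.720·0.41875 − 13.600·0.15910)/(15.120)] = 4.73·0.34769 = 1.6446 mol/L.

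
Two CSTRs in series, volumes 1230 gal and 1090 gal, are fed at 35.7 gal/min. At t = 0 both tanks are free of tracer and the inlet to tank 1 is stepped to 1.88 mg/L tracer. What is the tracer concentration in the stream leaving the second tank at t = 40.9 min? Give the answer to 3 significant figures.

Time constants: τᵢ = Vᵢ/Q for each well-mixed tank.
τ₁ = 1230/35.7 = 34.454 min; τ₂ = 1090/35.7 = 30.532 min.
Solving the cascade with C₁(0)=C₂(0)=0 gives C₂(t) = C_in[1 − (τ₁ e^(−t/τ₁) − τ₂ e^(−t/τ₂))/(τ₁ − τ₂)].
At t = 40.9: e^(−t/τ₁) = 0.30511, e^(−t/τ₂) = 0.26196.
C₂ = 1.88·[1 − (34.454·0.30511 − 30.532·0.26196)/(3.9216)] = 1.88·0.35896 = 0.67485 mg/L.

0.675 mg/L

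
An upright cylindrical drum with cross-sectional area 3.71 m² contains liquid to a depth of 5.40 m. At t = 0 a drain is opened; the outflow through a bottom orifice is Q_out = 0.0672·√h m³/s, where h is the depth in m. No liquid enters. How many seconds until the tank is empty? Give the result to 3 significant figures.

With no inflow, A dh/dt = −0.0672 √h.
∫ h^(−1/2) dh = −(0.0672/A) ∫ dt, giving 2√h = 2√h₀ − (0.0672/A) t.
Set h = 0: 2√h₀ = (0.0672/A) t_empty ⇒ t_empty = 2A√h₀/0.0672.
t_empty = 2·3.71·√5.40/0.0672 = 7.4200·2.3238/0.0672 = 256.59 s.

257 s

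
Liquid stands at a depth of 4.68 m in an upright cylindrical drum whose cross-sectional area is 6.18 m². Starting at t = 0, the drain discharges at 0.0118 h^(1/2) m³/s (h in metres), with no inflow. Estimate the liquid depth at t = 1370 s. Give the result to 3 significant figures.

0.732 m

With no inflow, A dh/dt = −0.0118 √h.
Separate and integrate: 2(√h − √h₀) = −(0.0118/A) t.
√h = √4.68 − 0.0118·1370/(2·6.18) = 2.1633 − 1.3079 = 0.85540.
h = 0.85540² = 0.73171 m.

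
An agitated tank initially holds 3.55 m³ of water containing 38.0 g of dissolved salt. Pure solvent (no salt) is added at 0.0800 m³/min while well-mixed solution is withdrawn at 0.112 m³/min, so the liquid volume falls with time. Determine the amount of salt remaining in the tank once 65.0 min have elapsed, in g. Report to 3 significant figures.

1.74 g

Total volume: dV/dt = Q_in − Q_out = -0.032000 m³/min, so V(t) = 3.55 − 0.032000 t and V(65.0) = 1.4700 m³.
Solute balance: dm/dt = 0 − Q_out C = −Q_out m/V(t).
dm/m = −Q_out dt/(V₀ − 0.032000 t); integrating gives ln(m/m₀) = −(Q_out/(Q_in−Q_out)) ln(V/V₀).
m = m₀ (V₀/V)^(Q_out/(Q_in−Q_out)) = 38.0 × (3.55/1.4700)^(-3.5000) = 1.7362 g.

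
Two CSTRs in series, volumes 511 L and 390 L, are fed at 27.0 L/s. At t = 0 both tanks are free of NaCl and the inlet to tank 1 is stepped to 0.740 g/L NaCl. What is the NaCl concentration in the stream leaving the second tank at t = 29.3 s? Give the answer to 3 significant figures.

Each tank obeys Vᵢ dCᵢ/dt = Q(Cᵢ₋₁ − Cᵢ), so τᵢ = Vᵢ/Q.
τ₁ = 511/27.0 = 18.926 s; τ₂ = 390/27.0 = 14.444 s.
Tank 1: C₁ = C_in(1 − e^(−t/τ₁)). Tank 2 (τ₁ ≠ τ₂): C₂ = C_in[1 − (τ₁ e^(−t/τ₁) − τ₂ e^(−t/τ₂))/(τ₁ − τ₂)].
At t = 29.3: e^(−t/τ₁) = 0.21264, e^(−t/τ₂) = 0.13154.
C₂ = 0.740·[1 − (18.926·0.21264 − 14.444·0.13154)/(4.4815)] = 0.740·0.52594 = 0.38920 g/L.

0.389 g/L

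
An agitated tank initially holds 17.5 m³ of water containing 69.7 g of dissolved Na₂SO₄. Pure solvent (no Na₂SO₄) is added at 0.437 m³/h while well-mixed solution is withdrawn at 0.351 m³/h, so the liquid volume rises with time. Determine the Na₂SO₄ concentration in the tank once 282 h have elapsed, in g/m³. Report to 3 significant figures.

Total volume: dV/dt = Q_in − Q_out = 0.086000 m³/h, so V(t) = 17.5 + 0.086000 t and V(282) = 41.752 m³.
No Na₂SO₄ enters, so dm/dt = −Q_out · (m/V).
Separate: dm/m = −Q_out dt/V(t) ⇒ ln(m/m₀) = −(Q_out/(Q_in−Q_out)) ln(V/V₀).
m = m₀ (V₀/V)^(Q_out/(Q_in−Q_out)) = 69.7 × (17.5/41.752)^(4.0814) = 2.0042 g.
C = m/V = 2.0042/41.752 = 0.048002 g/m³.

0.0480 g/m³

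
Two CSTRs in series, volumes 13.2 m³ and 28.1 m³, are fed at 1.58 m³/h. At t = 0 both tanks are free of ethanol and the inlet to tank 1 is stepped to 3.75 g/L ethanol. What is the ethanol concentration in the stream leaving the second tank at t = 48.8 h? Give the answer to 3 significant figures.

3.30 g/L

Each tank obeys Vᵢ dCᵢ/dt = Q(Cᵢ₋₁ − Cᵢ), so τᵢ = Vᵢ/Q.
τ₁ = 13.2/1.58 = 8.3544 h; τ₂ = 28.1/1.58 = 17.785 h.
Tank 1: C₁ = C_in(1 − e^(−t/τ₁)). Tank 2 (τ₁ ≠ τ₂): C₂ = C_in[1 − (τ₁ e^(−t/τ₁) − τ₂ e^(−t/τ₂))/(τ₁ − τ₂)].
At t = 48.8: e^(−t/τ₁) = 0.0029053, e^(−t/τ₂) = 0.064318.
C₂ = 3.75·[1 − (8.3544·0.0029053 − 17.785·0.064318)/(-9.4304)] = 3.75·0.88128 = 3.3048 g/L.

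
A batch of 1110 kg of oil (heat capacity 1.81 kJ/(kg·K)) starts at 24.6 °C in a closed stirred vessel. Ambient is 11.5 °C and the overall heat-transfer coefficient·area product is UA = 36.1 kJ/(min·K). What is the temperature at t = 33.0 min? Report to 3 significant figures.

Energy balance: M c_p dT/dt = −UA(T − T_amb).
dT/dt = (T_ss − T)/τ with T_ss = T_amb = 11.500 °C, τ = M c_p/UA = 1110·1.81/36.1 = 55.654 min.
This is linear first-order; T(t) = T_ss + (T₀ − T_ss) e^(−t/τ).
T(33.0) = 11.500 + (13.100)·0.55269 = 18.740 °C.

18.7 °C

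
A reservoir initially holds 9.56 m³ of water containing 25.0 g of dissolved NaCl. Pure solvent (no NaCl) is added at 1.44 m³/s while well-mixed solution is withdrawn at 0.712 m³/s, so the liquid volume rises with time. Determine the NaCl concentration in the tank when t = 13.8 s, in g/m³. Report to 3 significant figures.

Let m(t) be the amount of NaCl. Volume: V(t) = V₀ + (Q_in − Q_out) t = 9.56 + 0.72800 t; V(13.8) = 19.606 m³.
Species balance (pure solvent in): dm/dt = −Q_out · m/V(t).
Separate: dm/m = −Q_out dt/V(t) ⇒ ln(m/m₀) = −(Q_out/(Q_in−Q_out)) ln(V/V₀).
m = m₀ (V₀/V)^(Q_out/(Q_in−Q_out)) = 25.0 × (9.56/19.606)^(0.97802) = 12.384 g.
C = m/V = 12.384/19.606 = 0.63162 g/m³.

0.632 g/m³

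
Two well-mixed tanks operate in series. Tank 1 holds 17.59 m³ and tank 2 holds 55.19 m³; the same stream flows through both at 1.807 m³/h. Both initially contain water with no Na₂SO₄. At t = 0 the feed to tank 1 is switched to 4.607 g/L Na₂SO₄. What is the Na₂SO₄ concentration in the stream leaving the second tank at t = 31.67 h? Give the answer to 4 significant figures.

Species balance on tank i: dCᵢ/dt = (Cᵢ₋₁ − Cᵢ)/τᵢ with τᵢ = Vᵢ/Q.
τ₁ = 17.59/1.807 = 9.73437 h; τ₂ = 55.19/1.807 = 30.5423 h.
Solving the cascade with C₁(0)=C₂(0)=0 gives C₂(t) = C_in[1 − (τ₁ e^(−t/τ₁) − τ₂ e^(−t/τ₂))/(τ₁ − τ₂)].
At t = 31.67: e^(−t/τ₁) = 0.0386418, e^(−t/τ₂) = 0.354545.
C₂ = 4.607·[1 − (9.73437·0.0386418 − 30.5423·0.354545)/(-20.8080)] = 4.607·0.497670 = 2.29277 g/L.

2.293 g/L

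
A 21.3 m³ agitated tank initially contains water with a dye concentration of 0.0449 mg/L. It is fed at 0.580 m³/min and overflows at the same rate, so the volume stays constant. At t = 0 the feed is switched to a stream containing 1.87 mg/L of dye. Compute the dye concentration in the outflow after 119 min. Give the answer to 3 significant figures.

1.80 mg/L

Transient balance on the dissolved component: V dC/dt = Q(C_in − C).
So dC/dt = (C_in − C)/τ with τ = V/Q = 21.3/0.580 = 36.724 min.
Solution: C(t) = C_in + (C₀ − C_in) e^(−t/τ).
C(119) = 1.87 + (0.0449 − 1.87)·e^(−119/36.724) = 1.87 + (-1.8251)·0.039149 = 1.7985 mg/L.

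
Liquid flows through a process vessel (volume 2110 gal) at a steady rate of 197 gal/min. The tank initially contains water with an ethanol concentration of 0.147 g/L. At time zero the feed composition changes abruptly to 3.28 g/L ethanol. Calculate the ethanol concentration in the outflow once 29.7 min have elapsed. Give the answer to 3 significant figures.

Transient balance on the dissolved component: V dC/dt = Q(C_in − C).
Time constant τ = V/Q = 2110/197 = 10.711 min.
Integrating: C(t) = C_in + (C₀ − C_in) e^(−t/τ).
C(29.7) = 3.28 + (0.147 − 3.28)·e^(−29.7/10.711) = 3.28 + (-3.1330)·0.062478 = 3.0843 g/L.

3.08 g/L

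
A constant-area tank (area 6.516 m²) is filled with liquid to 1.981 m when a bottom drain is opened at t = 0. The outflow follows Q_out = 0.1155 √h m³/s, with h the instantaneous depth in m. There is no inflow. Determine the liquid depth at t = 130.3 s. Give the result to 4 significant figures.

Accumulation of liquid (constant cross-section A): A dh/dt = −0.1155 √h.
∫ h^(−1/2) dh = −(0.1155/A) ∫ dt, giving 2√h = 2√h₀ − (0.1155/A) t.
√h = √1.981 − 0.1155·130.3/(2·6.516) = 1.40748 − 1.15482 = 0.252657.
h = 0.252657² = 0.0638357 m.

0.06384 m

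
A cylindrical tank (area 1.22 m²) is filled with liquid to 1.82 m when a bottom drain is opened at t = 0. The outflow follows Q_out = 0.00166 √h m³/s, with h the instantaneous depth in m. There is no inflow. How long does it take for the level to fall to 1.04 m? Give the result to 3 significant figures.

With no inflow, A dh/dt = −0.00166 √h.
∫ h^(−1/2) dh = −(0.00166/A) ∫ dt, giving 2√h = 2√h₀ − (0.00166/A) t.
t = 2A(√h₀ − √h)/0.00166 = 2·1.22·(√1.82 − √1.04)/0.00166
  = 2.4400 × (1.3491 − 1.0198) / 0.00166 = 483.99 s.

484 s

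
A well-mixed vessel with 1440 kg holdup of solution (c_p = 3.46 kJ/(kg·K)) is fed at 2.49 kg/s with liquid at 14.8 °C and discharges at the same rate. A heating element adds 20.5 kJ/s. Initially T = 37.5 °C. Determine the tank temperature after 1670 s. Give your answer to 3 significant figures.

First-law balance (no shaft work): M c_p dT/dt = ṁ c_p (T_in − T) + 20.5.
Rearrange: dT/dt = (T_ss − T)/τ with τ = M/ṁ = 578.31 s and T_ss = T_in + Q̇/(ṁ c_p) = 17.179 °C.
T approaches T_ss exponentially: T(t) = T_ss + (T₀ − T_ss) e^(−t/τ).
T(1670) = 17.179 + (20.321)·e^(−1670/578.31) = 17.179 + (20.321)·0.055704 = 18.311 °C.

18.3 °C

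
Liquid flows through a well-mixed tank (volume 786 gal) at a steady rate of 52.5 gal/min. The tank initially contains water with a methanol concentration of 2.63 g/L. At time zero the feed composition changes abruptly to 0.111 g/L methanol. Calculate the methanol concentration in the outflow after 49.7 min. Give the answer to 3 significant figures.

0.202 g/L

Unsteady species balance (constant V, well mixed): V dC/dt = Q(C_in − C).
Time constant τ = V/Q = 786/52.5 = 14.971 min.
This is linear first-order; C(t) = C_in + (C₀ − C_in) e^(−t/τ).
C(49.7) = 0.111 + (2.63 − 0.111)·e^(−49.7/14.971) = 0.111 + (2.5190)·0.036165 = 0.20210 g/L.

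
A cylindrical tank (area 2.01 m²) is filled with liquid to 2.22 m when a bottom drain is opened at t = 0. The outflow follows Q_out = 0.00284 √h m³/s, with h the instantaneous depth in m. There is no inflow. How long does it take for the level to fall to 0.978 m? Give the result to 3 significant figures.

709 s

A dh/dt = −Q_out = −0.00284 √h.
∫ h^(−1/2) dh = −(0.00284/A) ∫ dt, giving 2√h = 2√h₀ − (0.00284/A) t.
t = 2A(√h₀ − √h)/0.00284 = 2·2.01·(√2.22 − √0.978)/0.00284
  = 4.0200 × (1.4900 − 0.98894) / 0.00284 = 709.20 s.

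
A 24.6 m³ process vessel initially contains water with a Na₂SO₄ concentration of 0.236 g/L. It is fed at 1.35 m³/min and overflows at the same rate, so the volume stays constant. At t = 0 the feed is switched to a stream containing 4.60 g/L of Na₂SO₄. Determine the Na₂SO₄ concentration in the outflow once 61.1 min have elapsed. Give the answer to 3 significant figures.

4.45 g/L

Unsteady species balance (constant V, well mixed): V dC/dt = Q(C_in − C).
Rewrite as dC/dt + C/τ = C_in/τ, τ = V/Q = 18.222 min.
This is linear first-order; C(t) = C_in + (C₀ − C_in) e^(−t/τ).
C(61.1) = 4.60 + (0.236 − 4.60)·e^(−61.1/18.222) = 4.60 + (-4.3640)·0.034978 = 4.4474 g/L.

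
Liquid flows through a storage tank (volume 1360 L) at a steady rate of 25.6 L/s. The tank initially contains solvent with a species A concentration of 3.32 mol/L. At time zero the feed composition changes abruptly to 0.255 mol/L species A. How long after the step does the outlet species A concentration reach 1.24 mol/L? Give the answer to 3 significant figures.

Accumulation = in − out for the solute gives V dC/dt = Q(C_in − C), so τ = V/Q = 53.125 s.
C(t) = C_in + (C₀ − C_in) e^(−t/τ). Set C = 1.24 and solve for t:
e^(−t/τ) = (C − C_in)/(C₀ − C_in) = (1.24 − 0.255)/(3.32 − 0.255) = 0.32137
t = −τ ln(…) = 53.125 × 1.1352 = 60.305 s.

60.3 s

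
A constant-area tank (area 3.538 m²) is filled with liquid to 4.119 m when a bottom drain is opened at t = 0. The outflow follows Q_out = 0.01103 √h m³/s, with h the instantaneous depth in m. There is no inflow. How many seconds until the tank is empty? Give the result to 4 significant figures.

A dh/dt = −Q_out = −0.01103 √h.
This is separable: 2 d(√h)/dt = −0.01103/A, so √h = √h₀ − (0.01103/(2A)) t.
Set h = 0: 2√h₀ = (0.01103/A) t_empty ⇒ t_empty = 2A√h₀/0.01103.
t_empty = 2·3.538·√4.119/0.01103 = 7.07600·2.02953/0.01103 = 1301.99 s.

1302 s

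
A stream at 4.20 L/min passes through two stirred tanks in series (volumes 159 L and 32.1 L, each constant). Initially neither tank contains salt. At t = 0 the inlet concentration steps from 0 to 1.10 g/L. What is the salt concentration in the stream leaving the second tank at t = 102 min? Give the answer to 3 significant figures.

1.01 g/L

Time constants: τᵢ = Vᵢ/Q for each well-mixed tank.
τ₁ = 159/4.20 = 37.857 min; τ₂ = 32.1/4.20 = 7.6429 min.
Solving the cascade with C₁(0)=C₂(0)=0 gives C₂(t) = C_in[1 − (τ₁ e^(−t/τ₁) − τ₂ e^(−t/τ₂))/(τ₁ − τ₂)].
At t = 102: e^(−t/τ₁) = 0.067587, e^(−t/τ₂) = 1.5995e-06.
C₂ = 1.10·[1 − (37.857·0.067587 − 7.6429·1.5995e-06)/(30.214)] = 1.10·0.91532 = 1.0068 g/L.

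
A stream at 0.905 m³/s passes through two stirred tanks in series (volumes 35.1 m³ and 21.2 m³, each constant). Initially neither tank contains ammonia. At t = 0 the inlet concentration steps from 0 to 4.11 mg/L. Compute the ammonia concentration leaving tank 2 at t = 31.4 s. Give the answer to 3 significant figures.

Time constants: τᵢ = Vᵢ/Q for each well-mixed tank.
τ₁ = 35.1/0.905 = 38.785 s; τ₂ = 21.2/0.905 = 23.425 s.
Tank 1: C₁ = C_in(1 − e^(−t/τ₁)). Tank 2 (τ₁ ≠ τ₂): C₂ = C_in[1 − (τ₁ e^(−t/τ₁) − τ₂ e^(−t/τ₂))/(τ₁ − τ₂)].
At t = 31.4: e^(−t/τ₁) = 0.44504, e^(−t/τ₂) = 0.26173.
C₂ = 4.11·[1 − (38.785·0.44504 − 23.425·0.26173)/(15.359)] = 4.11·0.27540 = 1.1319 mg/L.

1.13 mg/L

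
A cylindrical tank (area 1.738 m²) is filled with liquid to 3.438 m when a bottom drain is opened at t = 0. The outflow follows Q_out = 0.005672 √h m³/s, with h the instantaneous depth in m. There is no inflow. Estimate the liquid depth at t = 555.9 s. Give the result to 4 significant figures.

A dh/dt = −Q_out = −0.005672 √h.
Separate and integrate: 2(√h − √h₀) = −(0.005672/A) t.
√h = √3.438 − 0.005672·555.9/(2·1.738) = 1.85418 − 0.907096 = 0.947089.
h = 0.947089² = 0.896977 m.

0.8970 m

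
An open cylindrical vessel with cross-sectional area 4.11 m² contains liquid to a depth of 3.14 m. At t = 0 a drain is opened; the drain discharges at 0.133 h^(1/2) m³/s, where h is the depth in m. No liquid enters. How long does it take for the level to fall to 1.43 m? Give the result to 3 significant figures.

With no inflow, A dh/dt = −0.133 √h.
This is separable: 2 d(√h)/dt = −0.133/A, so √h = √h₀ − (0.133/(2A)) t.
t = 2A(√h₀ − √h)/0.133 = 2·4.11·(√3.14 − √1.43)/0.133
  = 8.2200 × (1.7720 − 1.1958) / 0.133 = 35.610 s.

35.6 s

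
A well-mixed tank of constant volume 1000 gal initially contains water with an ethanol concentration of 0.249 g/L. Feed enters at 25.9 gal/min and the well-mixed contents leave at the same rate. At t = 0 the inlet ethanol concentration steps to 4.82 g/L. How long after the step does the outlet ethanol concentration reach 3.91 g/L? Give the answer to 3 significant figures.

62.3 min

Mass balance on the solute (V constant): V dC/dt = Q(C_in − C), so τ = V/Q = 38.610 min.
C(t) = C_in + (C₀ − C_in) e^(−t/τ). Set C = 3.91 and solve for t:
e^(−t/τ) = (C − C_in)/(C₀ − C_in) = (3.91 − 4.82)/(0.249 − 4.82) = 0.19908
t = −τ ln(…) = 38.610 × 1.6140 = 62.318 min.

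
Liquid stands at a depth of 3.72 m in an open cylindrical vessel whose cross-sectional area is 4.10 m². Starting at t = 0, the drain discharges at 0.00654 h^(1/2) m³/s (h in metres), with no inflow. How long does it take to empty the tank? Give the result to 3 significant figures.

Mass balance (ρ constant): A dh/dt = −0.00654 √h.
∫ h^(−1/2) dh = −(0.00654/A) ∫ dt, giving 2√h = 2√h₀ − (0.00654/A) t.
Set h = 0: 2√h₀ = (0.00654/A) t_empty ⇒ t_empty = 2A√h₀/0.00654.
t_empty = 2·4.10·√3.72/0.00654 = 8.2000·1.9287/0.00654 = 2418.3 s.

2420 s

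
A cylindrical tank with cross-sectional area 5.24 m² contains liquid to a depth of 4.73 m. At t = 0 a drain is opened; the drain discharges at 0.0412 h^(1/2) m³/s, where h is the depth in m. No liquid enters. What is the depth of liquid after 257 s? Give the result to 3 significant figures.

A dh/dt = −Q_out = −0.0412 √h.
∫ h^(−1/2) dh = −(0.0412/A) ∫ dt, giving 2√h = 2√h₀ − (0.0412/A) t.
√h = √4.73 − 0.0412·257/(2·5.24) = 2.1749 − 1.0103 = 1.1645.
h = 1.1645² = 1.3561 m.

1.36 m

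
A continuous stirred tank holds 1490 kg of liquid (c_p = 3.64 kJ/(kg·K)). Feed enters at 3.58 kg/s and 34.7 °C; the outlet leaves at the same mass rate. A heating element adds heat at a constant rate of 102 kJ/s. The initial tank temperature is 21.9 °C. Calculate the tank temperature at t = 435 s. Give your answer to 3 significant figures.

M c_p dT/dt = ṁ c_p (T_in − T) + Q̇.
τ = M/ṁ = 416.20 s; T_ss = T_in + Q̇/(ṁ c_p) = 34.7 + 102/(3.58·3.64) = 42.527 °C.
Solution: T(t) = T_ss + (T₀ − T_ss) e^(−t/τ).
T(435) = 42.527 + (-20.627)·e^(−435/416.20) = 42.527 + (-20.627)·0.35163 = 35.274 °C.

35.3 °C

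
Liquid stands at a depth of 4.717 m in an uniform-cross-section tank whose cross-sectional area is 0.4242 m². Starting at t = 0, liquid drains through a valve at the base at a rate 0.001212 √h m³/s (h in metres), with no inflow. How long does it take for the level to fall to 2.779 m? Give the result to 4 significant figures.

353.4 s

A dh/dt = −Q_out = −0.001212 √h.
This is separable: 2 d(√h)/dt = −0.001212/A, so √h = √h₀ − (0.001212/(2A)) t.
t = 2A(√h₀ − √h)/0.001212 = 2·0.4242·(√4.717 − √2.779)/0.001212
  = 0.848400 × (2.17187 − 1.66703) / 0.001212 = 353.383 s.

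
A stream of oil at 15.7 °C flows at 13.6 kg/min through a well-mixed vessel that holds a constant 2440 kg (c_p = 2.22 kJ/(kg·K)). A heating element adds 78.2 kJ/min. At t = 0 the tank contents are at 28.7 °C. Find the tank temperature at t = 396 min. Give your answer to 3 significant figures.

M c_p dT/dt = ṁ c_p (T_in − T) + Q̇.
τ = M/ṁ = 179.41 min; T_ss = T_in + Q̇/(ṁ c_p) = 15.7 + 78.2/(13.6·2.22) = 18.290 °C.
This is linear first-order; T(t) = T_ss + (T₀ − T_ss) e^(−t/τ).
T(396) = 18.290 + (10.410)·e^(−396/179.41) = 18.290 + (10.410)·0.11001 = 19.435 °C.

19.4 °C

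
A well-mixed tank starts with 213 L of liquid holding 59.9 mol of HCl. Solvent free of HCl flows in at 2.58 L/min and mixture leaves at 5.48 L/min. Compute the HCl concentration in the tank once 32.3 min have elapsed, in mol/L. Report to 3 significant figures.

0.168 mol/L

Let m(t) be the amount of HCl. Volume: V(t) = V₀ + (Q_in − Q_out) t = 213 − 2.9000 t; V(32.3) = 119.33 L.
Species balance (pure solvent in): dm/dt = −Q_out · m/V(t).
Separate: dm/m = −Q_out dt/V(t) ⇒ ln(m/m₀) = −(Q_out/(Q_in−Q_out)) ln(V/V₀).
m = m₀ (V₀/V)^(Q_out/(Q_in−Q_out)) = 59.9 × (213/119.33)^(-1.8897) = 20.042 mol.
C = m/V = 20.042/119.33 = 0.16795 mol/L.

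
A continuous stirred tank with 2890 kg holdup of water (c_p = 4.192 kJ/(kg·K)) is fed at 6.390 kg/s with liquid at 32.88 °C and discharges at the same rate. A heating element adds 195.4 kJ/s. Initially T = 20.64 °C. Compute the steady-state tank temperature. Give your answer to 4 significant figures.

40.17 °C

First-law balance (no shaft work): M c_p dT/dt = ṁ c_p (T_in − T) + 195.4.
At steady state dT/dt = 0 ⇒ T_ss = T_in + Q̇/(ṁ c_p) = 32.88 + 195.4/(6.390·4.192) = 40.1746 °C.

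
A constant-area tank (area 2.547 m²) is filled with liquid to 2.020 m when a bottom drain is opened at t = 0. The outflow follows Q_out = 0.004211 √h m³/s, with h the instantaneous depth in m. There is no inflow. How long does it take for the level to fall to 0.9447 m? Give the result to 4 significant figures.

A dh/dt = −Q_out = −0.004211 √h.
Separate and integrate: 2(√h − √h₀) = −(0.004211/A) t.
t = 2A(√h₀ − √h)/0.004211 = 2·2.547·(√2.020 − √0.9447)/0.004211
  = 5.09400 × (1.42127 − 0.971957) / 0.004211 = 543.526 s.

543.5 s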